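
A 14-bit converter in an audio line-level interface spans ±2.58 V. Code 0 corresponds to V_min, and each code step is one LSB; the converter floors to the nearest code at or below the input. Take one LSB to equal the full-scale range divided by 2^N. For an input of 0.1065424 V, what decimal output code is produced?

8530

Range = 2.58 − (-2.58) = 5.16 V. LSB = 5.16 V / 2^14 ≈ 314.9 µV.
code = ⌊(V_in − V_min)/LSB⌋ = ⌊(V_in − V_min) × 2^14 / range⌋
     = ⌊(0.1065424 − (-2.58)) × 16384 / 5.16⌋ = ⌊2.6865424 × 16384/5.16⌋
     = ⌊8530.293⌋ = 8530.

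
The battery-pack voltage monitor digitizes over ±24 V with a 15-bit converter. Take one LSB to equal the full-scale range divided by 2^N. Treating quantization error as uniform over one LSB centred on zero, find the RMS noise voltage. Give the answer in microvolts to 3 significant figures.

Range = 24 − (-24) = 48 V.
LSB = 48 V / 2^15 = 1.4648 mV.
For a uniform distribution on [−LSB/2, +LSB/2], V_rms = LSB/√12 = 1.4648 mV/3.4641 = 423 µV.

423 µV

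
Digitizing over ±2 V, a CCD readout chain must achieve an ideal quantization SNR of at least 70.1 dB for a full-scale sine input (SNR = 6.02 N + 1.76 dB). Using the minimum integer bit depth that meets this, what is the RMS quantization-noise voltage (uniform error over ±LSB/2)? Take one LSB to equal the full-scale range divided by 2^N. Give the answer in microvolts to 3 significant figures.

Full-scale range = 2 V − (-2 V) = 4 V.
N ≥ (70.1 − 1.76)/6.02 = 11.352 → N_min = 12.
LSB = 4 V ÷ 2^12 = 4/4096 V = 0.97656 mV.
RMS noise = LSB/√12 = 282 µV.

282 µV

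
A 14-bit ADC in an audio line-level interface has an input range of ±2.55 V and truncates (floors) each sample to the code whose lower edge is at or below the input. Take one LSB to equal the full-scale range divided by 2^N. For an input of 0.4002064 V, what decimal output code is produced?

Range = 2.55 − (-2.55) = 5.1 V. LSB = 5.1 V / 2^14 ≈ 311.3 µV.
(V_in − V_min) × 2^14/range = (0.4002064 − (-2.55)) × 16384/5.1 = 9477.683.
Floor → code = 9477.

9477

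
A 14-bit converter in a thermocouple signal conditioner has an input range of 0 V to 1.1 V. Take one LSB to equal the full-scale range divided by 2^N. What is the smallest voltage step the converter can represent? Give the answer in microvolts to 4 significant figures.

Span = 1.1 V.
2^14 = 16384 levels.
LSB = 1.1 V / 2^14 = 67.14 µV.

67.14 µV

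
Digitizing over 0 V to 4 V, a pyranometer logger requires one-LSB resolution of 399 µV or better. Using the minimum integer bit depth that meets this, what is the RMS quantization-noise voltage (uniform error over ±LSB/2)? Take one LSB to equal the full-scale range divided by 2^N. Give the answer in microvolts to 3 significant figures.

70.5 µV

Full-scale range = 4 V.
Need 2^N ≥ 4 V / 399 µV = 10030 → N_min = 14.
One LSB is 4 V / 16384 = 244.14 µV.
RMS noise = LSB/√12 = 70.5 µV.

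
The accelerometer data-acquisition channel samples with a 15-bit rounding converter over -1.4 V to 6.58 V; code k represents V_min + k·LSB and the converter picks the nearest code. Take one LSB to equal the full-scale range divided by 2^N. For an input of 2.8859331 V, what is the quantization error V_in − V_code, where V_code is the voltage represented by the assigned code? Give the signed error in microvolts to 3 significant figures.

Full-scale range = 6.58 V − (-1.4 V) = 7.98 V. LSB = 7.98 V / 2^15 ≈ 243.5 µV.
(V_in − V_min)/LSB = (2.8859331 − (-1.4)) × 32768/7.98 = 17599.1799 → nearest code k = 17599.
V_code = -1.4 + (17599/32768) × 7.98 = 2.8858892822 V.
e = 2.8859331 − (2.8858892822) = +43.8 µV.

+43.8 µV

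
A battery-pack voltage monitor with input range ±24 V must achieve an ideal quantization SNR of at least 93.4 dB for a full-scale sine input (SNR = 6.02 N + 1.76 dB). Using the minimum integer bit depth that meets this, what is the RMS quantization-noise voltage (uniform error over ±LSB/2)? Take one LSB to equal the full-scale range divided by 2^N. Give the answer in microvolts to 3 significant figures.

Full-scale range = 24 V − (-24 V) = 48 V.
N ≥ (93.4 − 1.76)/6.02 = 15.223 → N_min = 16.
One LSB is 48 V / 65536 = 0.73242 mV.
V_rms = LSB/√12 = 211 µV.

211 µV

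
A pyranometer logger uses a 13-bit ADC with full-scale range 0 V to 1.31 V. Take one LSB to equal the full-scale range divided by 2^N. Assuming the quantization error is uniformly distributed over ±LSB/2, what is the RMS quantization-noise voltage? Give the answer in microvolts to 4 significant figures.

Range is 1.31 V.
LSB = 1.31 V / 2^13 = 159.912 µV.
For a uniform distribution on [−LSB/2, +LSB/2], V_rms = LSB/√12 = 159.912 µV/3.4641 = 46.16 µV.

46.16 µV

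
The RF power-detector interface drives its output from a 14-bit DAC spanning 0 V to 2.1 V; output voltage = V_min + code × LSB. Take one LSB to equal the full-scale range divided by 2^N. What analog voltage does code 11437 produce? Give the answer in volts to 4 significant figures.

Span = 2.1 V. LSB = 2.1 V / 2^14.
V_out = V_min + code × LSB = 0 V + 11437 × 2.1 V / 16384
      = 0 + 1.46592 = 1.46592 V.

1.466 V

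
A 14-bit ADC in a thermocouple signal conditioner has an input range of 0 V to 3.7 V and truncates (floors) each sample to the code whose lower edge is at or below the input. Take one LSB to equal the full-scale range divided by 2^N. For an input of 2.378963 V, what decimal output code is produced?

Full-scale range = 3.7 V. LSB = 3.7 V / 2^14 ≈ 225.8 µV.
V_in − V_min = 2.378963 − (0) = 2.378963 V.
Divide by LSB: 2.378963 × 16384/3.7 = 10534.3053.
Truncating gives code 10534.

10534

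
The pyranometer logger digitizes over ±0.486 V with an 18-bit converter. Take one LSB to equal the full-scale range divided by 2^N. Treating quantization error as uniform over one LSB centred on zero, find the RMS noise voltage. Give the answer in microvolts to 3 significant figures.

1.07 µV

Range = 0.486 − (-0.486) = 0.972 V.
One LSB is 0.972 V / 262144 = 3.7079 µV.
σ_q = LSB/√12 = 3.7079 µV/3.4641 = 1.07 µV.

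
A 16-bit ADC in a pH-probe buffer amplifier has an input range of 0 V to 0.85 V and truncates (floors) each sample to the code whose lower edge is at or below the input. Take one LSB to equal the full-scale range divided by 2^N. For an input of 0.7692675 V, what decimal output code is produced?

Span = 0.85 V. LSB = 0.85 V / 2^16 ≈ 12.97 µV.
(V_in − V_min) × 2^16/range = (0.7692675 − (0)) × 65536/0.85 = 59311.429.
Floor → code = 59311.

59311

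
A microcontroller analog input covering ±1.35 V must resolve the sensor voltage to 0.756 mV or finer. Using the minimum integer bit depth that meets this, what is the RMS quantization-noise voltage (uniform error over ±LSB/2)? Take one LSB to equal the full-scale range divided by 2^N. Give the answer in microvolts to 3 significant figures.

190 µV

Full-scale range = 1.35 V − (-1.35 V) = 2.7 V.
Required number of levels: 2.7/0.756 mV = 3571.4; smallest N with 2^N ≥ that is 12.
LSB = 2.7 V / 2^12 = 0.65918 mV.
RMS noise = LSB/√12 = 190 µV.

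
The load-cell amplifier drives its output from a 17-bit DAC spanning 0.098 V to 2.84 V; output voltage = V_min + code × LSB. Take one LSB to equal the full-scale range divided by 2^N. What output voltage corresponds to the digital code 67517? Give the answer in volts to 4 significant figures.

1.510 V

The full-scale span is 2.84 − (0.098) = 2.742 V. LSB = 2.742 V / 2^17.
Output = V_min + (67517/131072) × range = 0.098 + 0.515114 × 2.742 V
      = 0.098 V + 1.41244 V = 1.51044 V.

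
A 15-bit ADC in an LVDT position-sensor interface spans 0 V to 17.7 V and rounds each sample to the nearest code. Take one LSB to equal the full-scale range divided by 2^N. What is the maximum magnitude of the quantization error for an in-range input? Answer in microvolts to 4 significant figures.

270.1 µV

Span = 17.7 V.
Step size = 17.7/32768 V = 0.540161 mV.
|e|_max = LSB/2 = 270.1 µV.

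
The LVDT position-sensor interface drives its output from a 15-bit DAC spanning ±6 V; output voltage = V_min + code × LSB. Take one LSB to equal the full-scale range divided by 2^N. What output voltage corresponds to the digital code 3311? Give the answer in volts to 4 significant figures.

Span: 6 V − (-6 V) = 12 V. LSB = 12 V / 2^15.
Output = V_min + (3311/32768) × range = -6 + 0.101044 × 12 V
      = -6 V + 1.21252 V = -4.78748 V.

-4.787 V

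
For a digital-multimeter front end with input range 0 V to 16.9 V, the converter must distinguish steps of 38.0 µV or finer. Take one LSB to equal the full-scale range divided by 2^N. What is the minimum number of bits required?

19 bits

V_FS = 16.9 V.
16.9 V / 38.0 µV = 444700. Since 2^18 = 262144 and 2^19 = 524288, N = 19.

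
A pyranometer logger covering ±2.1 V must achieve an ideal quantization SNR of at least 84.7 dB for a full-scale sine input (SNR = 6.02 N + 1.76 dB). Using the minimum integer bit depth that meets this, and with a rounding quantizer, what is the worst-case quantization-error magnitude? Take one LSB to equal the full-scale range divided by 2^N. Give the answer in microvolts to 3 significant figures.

Range = 2.1 − (-2.1) = 4.2 V.
6.02 N + 1.76 ≥ 84.7 gives N ≥ 13.777, so the minimum integer is 14.
LSB = 4.2 V ÷ 2^14 = 4.2/16384 V = 256.35 µV.
Max error for round-to-nearest is LSB/2 = 128 µV.

128 µV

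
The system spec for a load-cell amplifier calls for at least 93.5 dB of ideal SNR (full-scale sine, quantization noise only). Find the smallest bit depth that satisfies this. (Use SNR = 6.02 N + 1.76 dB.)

Required N = ⌈(93.5 − 1.76)/6.02⌉ = ⌈15.239⌉ = 16.

16 bits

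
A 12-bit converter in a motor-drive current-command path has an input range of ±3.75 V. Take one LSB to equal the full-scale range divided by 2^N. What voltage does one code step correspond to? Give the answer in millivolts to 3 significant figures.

Span: 3.75 V − (-3.75 V) = 7.5 V.
Number of codes = 2^12 = 4096.
LSB = 7.5 V ÷ 2^12 = 7.5/4096 V = 1.83 mV.

1.83 mV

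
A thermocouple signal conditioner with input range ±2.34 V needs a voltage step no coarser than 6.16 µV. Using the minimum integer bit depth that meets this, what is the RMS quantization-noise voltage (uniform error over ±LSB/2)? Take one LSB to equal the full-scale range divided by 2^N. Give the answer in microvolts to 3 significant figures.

1.29 µV

Span: 2.34 V − (-2.34 V) = 4.68 V.
4.68 V / 6.16 µV = 759700. Since 2^19 = 524288 and 2^20 = 1048576, N = 20.
Step size = 4.68/1048576 V = 4.4632 µV.
σ_q = LSB/√12 = 4.4632 µV/3.4641 = 1.29 µV.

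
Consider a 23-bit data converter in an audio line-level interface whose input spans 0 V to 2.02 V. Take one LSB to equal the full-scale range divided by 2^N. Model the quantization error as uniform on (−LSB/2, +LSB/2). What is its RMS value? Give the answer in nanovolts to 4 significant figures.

69.51 nV

Range is 2.02 V.
LSB = 2.02 V ÷ 2^23 = 2.02/8388608 V = 240.803 nV.
σ_q = LSB/√12 = 240.803 nV/3.4641 = 69.51 nV.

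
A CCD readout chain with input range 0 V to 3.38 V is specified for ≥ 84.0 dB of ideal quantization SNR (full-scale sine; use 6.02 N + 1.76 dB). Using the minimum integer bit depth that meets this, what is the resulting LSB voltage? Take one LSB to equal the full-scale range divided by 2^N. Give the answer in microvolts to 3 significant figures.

206 µV

Span = 3.38 V.
Solving 6.02 N ≥ 84.0 − 1.76: N ≥ 13.661. Round up → N = 14.
LSB = 3.38 V / 2^14 = 206 µV.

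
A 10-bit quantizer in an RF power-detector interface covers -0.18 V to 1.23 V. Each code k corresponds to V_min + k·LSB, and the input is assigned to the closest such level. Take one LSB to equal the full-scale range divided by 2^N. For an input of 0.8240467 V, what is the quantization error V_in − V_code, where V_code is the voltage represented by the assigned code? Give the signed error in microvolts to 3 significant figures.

Range = 1.23 − (-0.18) = 1.41 V. LSB = 1.41 V / 2^10 ≈ 1.377 mV.
(V_in − V_min)/LSB = (0.8240467 − (-0.18)) × 1024/1.41 = 729.1800 → nearest code k = 729.
V_code = V_min + k × range/2^10 = -0.18 + 729 × 1.41/1024 = 0.8237988281 V.
Error = V_in − V_code = 0.8240467 − (0.8237988281) = +248 µV.

+248 µV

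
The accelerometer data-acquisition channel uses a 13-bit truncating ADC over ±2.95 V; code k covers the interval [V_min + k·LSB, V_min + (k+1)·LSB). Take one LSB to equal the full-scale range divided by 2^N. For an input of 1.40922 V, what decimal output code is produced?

Full-scale range = 2.95 V − (-2.95 V) = 5.9 V. LSB = 5.9 V / 2^13 ≈ 0.7202 mV.
(V_in − V_min) × 2^13/range = (1.40922 − (-2.95)) × 8192/5.9 = 6052.666.
Floor → code = 6052.

6052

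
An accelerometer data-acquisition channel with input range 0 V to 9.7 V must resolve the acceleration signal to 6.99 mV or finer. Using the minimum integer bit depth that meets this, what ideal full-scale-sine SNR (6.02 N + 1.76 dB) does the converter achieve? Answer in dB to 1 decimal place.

Full-scale range = 9.7 V.
Required number of levels: 9.7/6.99 mV = 1387.7; smallest N with 2^N ≥ that is 11.
SNR = 6.02 × 11 + 1.76 = 67.98 dB.

68.0 dB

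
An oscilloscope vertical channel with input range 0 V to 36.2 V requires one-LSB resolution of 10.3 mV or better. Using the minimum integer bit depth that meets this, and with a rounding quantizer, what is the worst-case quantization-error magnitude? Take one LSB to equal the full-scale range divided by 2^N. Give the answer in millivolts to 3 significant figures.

Full-scale range = 36.2 V.
36.2 V / 10.3 mV = 3515. Since 2^11 = 2048 and 2^12 = 4096, N = 12.
LSB = 36.2 V ÷ 2^12 = 36.2/4096 V = 8.8379 mV.
Half an LSB is 4.42 mV.

4.42 mV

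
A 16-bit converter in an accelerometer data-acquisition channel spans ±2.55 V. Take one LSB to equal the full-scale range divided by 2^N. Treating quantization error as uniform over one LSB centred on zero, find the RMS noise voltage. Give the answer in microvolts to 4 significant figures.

22.46 µV

Range = 2.55 − (-2.55) = 5.1 V.
LSB = 5.1 V ÷ 2^16 = 5.1/65536 V = 77.8198 µV.
V_rms = LSB/√12 = 77.8198 µV / √12 = 22.46 µV.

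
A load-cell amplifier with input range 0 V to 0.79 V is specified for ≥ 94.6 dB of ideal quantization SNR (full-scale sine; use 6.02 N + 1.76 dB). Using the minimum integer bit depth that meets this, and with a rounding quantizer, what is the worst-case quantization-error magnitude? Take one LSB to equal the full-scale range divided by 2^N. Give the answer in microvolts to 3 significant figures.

Span = 0.79 V.
6.02 N + 1.76 ≥ 94.6 gives N ≥ 15.422, so the minimum integer is 16.
One LSB is 0.79 V / 65536 = 12.054 µV.
|e|_max = LSB/2 = 6.03 µV.

6.03 µV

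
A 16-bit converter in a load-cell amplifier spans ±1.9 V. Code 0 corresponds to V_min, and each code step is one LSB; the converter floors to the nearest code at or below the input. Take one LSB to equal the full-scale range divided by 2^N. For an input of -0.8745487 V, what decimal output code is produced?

17685

Span: 1.9 V − (-1.9 V) = 3.8 V. LSB = 3.8 V / 2^16 ≈ 57.98 µV.
code = ⌊(V_in − V_min)/LSB⌋ = ⌊(V_in − V_min) × 2^16 / range⌋
     = ⌊(-0.8745487 − (-1.9)) × 65536 / 3.8⌋ = ⌊1.0254513 × 65536/3.8⌋
     = ⌊17685.257⌋ = 17685.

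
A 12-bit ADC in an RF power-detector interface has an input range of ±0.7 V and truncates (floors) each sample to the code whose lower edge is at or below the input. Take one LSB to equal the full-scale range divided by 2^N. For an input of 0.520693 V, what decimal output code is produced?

The full-scale span is 0.7 − (-0.7) = 1.4 V. LSB = 1.4 V / 2^12 ≈ 341.8 µV.
code = ⌊(V_in − V_min)/LSB⌋ = ⌊(V_in − V_min) × 2^12 / range⌋
     = ⌊(0.520693 − (-0.7)) × 4096 / 1.4⌋ = ⌊1.220693 × 4096/1.4⌋
     = ⌊3571.399⌋ = 3571.

3571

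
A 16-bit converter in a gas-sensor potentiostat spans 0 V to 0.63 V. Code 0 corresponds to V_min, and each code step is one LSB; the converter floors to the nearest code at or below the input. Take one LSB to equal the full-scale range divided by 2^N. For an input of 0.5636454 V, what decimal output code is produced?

Range is 0.63 V. LSB = 0.63 V / 2^16 ≈ 9.613 µV.
(V_in − V_min) × 2^16/range = (0.5636454 − (0)) × 65536/0.63 = 58633.436.
Floor → code = 58633.

58633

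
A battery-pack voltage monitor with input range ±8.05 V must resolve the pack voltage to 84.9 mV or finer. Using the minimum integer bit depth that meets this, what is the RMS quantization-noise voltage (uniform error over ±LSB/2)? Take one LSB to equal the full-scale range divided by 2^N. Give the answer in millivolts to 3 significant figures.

The full-scale span is 8.05 − (-8.05) = 16.1 V.
Required number of levels: 16.1/84.9 mV = 189.63; smallest N with 2^N ≥ that is 8.
LSB = 16.1 V / 2^8 = 62.891 mV.
V_rms = LSB/√12 = 18.2 mV.

18.2 mV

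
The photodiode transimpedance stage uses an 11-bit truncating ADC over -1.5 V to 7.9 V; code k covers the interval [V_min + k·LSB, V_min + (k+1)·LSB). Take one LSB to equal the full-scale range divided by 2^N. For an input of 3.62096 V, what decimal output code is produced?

1115

Full-scale range = 7.9 V − (-1.5 V) = 9.4 V. LSB = 9.4 V / 2^11 ≈ 4.590 mV.
V_in − V_min = 3.62096 − (-1.5) = 5.12096 V.
Divide by LSB: 5.12096 × 2048/9.4 = 1115.7155.
Truncating gives code 1115.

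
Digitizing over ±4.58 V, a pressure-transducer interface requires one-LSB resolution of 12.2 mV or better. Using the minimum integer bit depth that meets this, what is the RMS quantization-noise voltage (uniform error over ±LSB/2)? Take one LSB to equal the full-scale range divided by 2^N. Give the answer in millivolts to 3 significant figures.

2.58 mV

Full-scale range = 4.58 V − (-4.58 V) = 9.16 V.
Required number of levels: 9.16/12.2 mV = 750.82; smallest N with 2^N ≥ that is 10.
LSB = 9.16 V / 2^10 = 8.9453 mV.
σ_q = LSB/√12 = 8.9453 mV/3.4641 = 2.58 mV.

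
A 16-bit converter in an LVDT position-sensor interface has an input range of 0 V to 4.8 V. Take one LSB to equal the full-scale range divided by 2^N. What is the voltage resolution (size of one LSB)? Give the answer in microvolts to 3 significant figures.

Span = 4.8 V.
There are 2^16 = 65536 steps.
LSB = 4.8 V / 2^16 = 73.2 µV.

73.2 µV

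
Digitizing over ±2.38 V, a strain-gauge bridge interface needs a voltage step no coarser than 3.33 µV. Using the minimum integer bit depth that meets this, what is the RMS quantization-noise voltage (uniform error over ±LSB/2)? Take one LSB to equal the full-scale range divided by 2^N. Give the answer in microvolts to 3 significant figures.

Full-scale range = 2.38 V − (-2.38 V) = 4.76 V.
4.76 V / 3.33 µV = 1.429e6. Since 2^20 = 1048576 and 2^21 = 2097152, N = 21.
Step size = 4.76/2097152 V = 2.2697 µV.
σ_q = LSB/√12 = 2.2697 µV/3.4641 = 0.655 µV.

0.655 µV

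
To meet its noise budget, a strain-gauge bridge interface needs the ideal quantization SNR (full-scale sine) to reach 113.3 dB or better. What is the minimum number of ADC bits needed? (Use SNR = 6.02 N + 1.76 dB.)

19 bits

Required N = ⌈(113.3 − 1.76)/6.02⌉ = ⌈18.528⌉ = 19.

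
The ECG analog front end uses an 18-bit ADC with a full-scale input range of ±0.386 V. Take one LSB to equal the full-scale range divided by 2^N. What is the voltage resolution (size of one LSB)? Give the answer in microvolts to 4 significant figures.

2.945 µV

Range = 0.386 − (-0.386) = 0.772 V.
2^18 = 262144 levels.
LSB = 0.772 V ÷ 2^18 = 0.772/262144 V = 2.945 µV.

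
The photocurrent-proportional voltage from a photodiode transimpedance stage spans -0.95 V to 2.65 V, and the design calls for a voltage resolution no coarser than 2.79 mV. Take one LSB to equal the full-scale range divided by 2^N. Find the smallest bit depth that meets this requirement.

11 bits

The full-scale span is 2.65 − (-0.95) = 3.6 V.
3.6 V / 2.79 mV = 1290. Since 2^10 = 1024 and 2^11 = 2048, N = 11.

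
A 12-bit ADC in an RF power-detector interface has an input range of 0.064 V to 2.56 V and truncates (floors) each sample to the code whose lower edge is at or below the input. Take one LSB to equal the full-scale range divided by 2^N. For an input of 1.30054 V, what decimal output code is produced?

The full-scale span is 2.56 − (0.064) = 2.496 V. LSB = 2.496 V / 2^12 ≈ 0.6094 mV.
V_in − V_min = 1.30054 − (0.064) = 1.23654 V.
Divide by LSB: 1.23654 × 4096/2.496 = 2029.1938.
Truncating gives code 2029.

2029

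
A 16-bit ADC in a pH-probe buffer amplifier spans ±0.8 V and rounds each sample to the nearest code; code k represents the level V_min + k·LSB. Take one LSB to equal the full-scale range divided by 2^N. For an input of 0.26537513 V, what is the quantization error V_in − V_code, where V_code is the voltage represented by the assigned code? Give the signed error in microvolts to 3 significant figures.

The full-scale span is 0.8 − (-0.8) = 1.6 V. LSB = 1.6 V / 2^16 ≈ 24.41 µV.
(0.26537513 − (-0.8)) / LSB = 1.06537513 × 65536/1.6 = 43637.7653. Nearest integer: k = 43638.
V_code = V_min + k × range/2^16 = -0.8 + 43638 × 1.6/65536 = 0.26538085938 V.
Error = V_in − V_code = 0.26537513 − (0.26538085938) = −5.73 µV.

−5.73 µV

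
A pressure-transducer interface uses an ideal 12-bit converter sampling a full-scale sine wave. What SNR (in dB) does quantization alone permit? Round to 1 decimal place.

74.0 dB

For an ideal N-bit converter with full-scale sine input, SNR = 6.02 N + 1.76 dB. SNR = 6.02 × 12 + 1.76 = 72.24 + 1.76 = 74.00 dB.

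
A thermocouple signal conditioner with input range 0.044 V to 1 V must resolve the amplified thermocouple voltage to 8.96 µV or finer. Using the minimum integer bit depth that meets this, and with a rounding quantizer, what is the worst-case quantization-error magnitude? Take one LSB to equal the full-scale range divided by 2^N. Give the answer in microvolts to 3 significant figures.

3.65 µV

The full-scale span is 1 − (0.044) = 0.956 V.
Required number of levels: 0.956/8.96 µV = 106700; smallest N with 2^N ≥ that is 17.
One LSB is 0.956 V / 131072 = 7.2937 µV.
Half an LSB is 3.65 µV.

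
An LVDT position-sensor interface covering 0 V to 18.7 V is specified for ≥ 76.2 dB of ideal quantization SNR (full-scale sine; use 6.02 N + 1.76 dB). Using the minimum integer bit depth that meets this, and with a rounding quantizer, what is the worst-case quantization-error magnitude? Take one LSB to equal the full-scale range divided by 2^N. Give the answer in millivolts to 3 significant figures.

1.14 mV

Full-scale range = 18.7 V.
Solving 6.02 N ≥ 76.2 − 1.76: N ≥ 12.365. Round up → N = 13.
LSB = 18.7 V ÷ 2^13 = 18.7/8192 V = 2.2827 mV.
|e|_max = LSB/2 = 1.14 mV.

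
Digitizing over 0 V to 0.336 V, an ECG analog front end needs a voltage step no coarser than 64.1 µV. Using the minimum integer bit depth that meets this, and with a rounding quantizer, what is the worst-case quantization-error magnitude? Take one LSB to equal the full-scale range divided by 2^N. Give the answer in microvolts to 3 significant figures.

Range is 0.336 V.
Required number of levels: 0.336/64.1 µV = 5241.8; smallest N with 2^N ≥ that is 13.
LSB = 0.336 V / 2^13 = 41.016 µV.
Max error for round-to-nearest is LSB/2 = 20.5 µV.

20.5 µV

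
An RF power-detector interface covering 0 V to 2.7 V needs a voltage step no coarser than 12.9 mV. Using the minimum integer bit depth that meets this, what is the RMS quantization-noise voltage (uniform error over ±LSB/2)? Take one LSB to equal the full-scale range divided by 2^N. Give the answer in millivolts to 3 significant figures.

3.04 mV

V_FS = 2.7 V.
Required number of levels: 2.7/12.9 mV = 209.30; smallest N with 2^N ≥ that is 8.
Step size = 2.7/256 V = 10.547 mV.
σ_q = LSB/√12 = 10.547 mV/3.4641 = 3.04 mV.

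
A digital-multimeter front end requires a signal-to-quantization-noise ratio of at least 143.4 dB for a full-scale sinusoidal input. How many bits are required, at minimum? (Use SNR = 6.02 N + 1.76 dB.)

6.02 N + 1.76 ≥ 143.4 gives N ≥ 23.528, so the minimum integer is 24.

24 bits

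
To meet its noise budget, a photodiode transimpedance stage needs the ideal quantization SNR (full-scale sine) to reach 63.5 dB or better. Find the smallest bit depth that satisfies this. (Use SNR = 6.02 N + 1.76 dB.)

Solving 6.02 N ≥ 63.5 − 1.76: N ≥ 10.256. Round up → N = 11.

11 bits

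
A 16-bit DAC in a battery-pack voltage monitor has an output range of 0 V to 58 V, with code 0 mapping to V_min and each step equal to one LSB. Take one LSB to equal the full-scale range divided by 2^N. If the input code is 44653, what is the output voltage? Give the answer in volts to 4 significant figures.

39.52 V

V_FS = 58 V. LSB = 58 V / 2^16.
Output = V_min + (44653/65536) × range = 0 + 0.681351 × 58 V
      = 0 V + 39.5183 V = 39.5183 V.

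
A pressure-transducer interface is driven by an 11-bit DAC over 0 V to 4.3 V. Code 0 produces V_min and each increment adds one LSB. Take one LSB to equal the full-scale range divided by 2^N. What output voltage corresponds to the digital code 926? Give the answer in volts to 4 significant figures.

Span = 4.3 V. LSB = 4.3 V / 2^11.
Output = V_min + (926/2048) × range = 0 + 0.452148 × 4.3 V
      = 0 V + 1.94424 V = 1.94424 V.

1.944 V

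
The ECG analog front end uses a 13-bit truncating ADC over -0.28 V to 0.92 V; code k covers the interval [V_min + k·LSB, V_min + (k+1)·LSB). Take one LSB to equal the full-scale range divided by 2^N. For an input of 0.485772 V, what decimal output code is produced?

5227

Full-scale range = 0.92 V − (-0.28 V) = 1.2 V. LSB = 1.2 V / 2^13 ≈ 146.5 µV.
code = ⌊(V_in − V_min)/LSB⌋ = ⌊(V_in − V_min) × 2^13 / range⌋
     = ⌊(0.485772 − (-0.28)) × 8192 / 1.2⌋ = ⌊0.765772 × 8192/1.2⌋
     = ⌊5227.670⌋ = 5227.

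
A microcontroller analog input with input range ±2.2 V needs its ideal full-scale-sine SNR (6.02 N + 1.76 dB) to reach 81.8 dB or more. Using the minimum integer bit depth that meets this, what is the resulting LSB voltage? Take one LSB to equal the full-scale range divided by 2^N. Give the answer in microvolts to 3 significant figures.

269 µV

Range = 2.2 − (-2.2) = 4.4 V.
N ≥ (81.8 − 1.76)/6.02 = 13.296 → N_min = 14.
One LSB is 4.4 V / 16384 = 269 µV.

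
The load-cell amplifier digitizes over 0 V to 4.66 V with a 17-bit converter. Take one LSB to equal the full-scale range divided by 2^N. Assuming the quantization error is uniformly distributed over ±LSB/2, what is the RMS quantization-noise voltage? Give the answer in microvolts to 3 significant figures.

V_FS = 4.66 V.
LSB = 4.66 V / 2^17 = 35.553 µV.
For a uniform distribution on [−LSB/2, +LSB/2], V_rms = LSB/√12 = 35.553 µV/3.4641 = 10.3 µV.

10.3 µV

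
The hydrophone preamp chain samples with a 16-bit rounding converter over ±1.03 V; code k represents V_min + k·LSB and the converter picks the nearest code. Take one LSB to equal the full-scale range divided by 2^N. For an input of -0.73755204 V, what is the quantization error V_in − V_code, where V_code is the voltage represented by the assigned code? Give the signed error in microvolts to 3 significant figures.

Span: 1.03 V − (-1.03 V) = 2.06 V. LSB = 2.06 V / 2^16 ≈ 31.43 µV.
(-0.73755204 − (-1.03)) / LSB = 0.29244796 × 65536/2.06 = 9303.8201. Nearest integer: k = 9304.
Reconstructed level: -1.03 + 9304 × 2.06/65536 V = -0.73754638672 V.
e = -0.73755204 − (-0.73754638672) = −5.65 µV.

−5.65 µV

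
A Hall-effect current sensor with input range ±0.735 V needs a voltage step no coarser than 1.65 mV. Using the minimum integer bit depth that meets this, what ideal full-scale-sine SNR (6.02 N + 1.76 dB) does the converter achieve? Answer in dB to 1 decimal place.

Range = 0.735 − (-0.735) = 1.47 V.
Levels needed ≥ 1.47/1.65 mV = 890.9. 2^10 = 1024 suffices, so N_min = 10.
6.02(10) + 1.76 = 61.96 dB.

62.0 dB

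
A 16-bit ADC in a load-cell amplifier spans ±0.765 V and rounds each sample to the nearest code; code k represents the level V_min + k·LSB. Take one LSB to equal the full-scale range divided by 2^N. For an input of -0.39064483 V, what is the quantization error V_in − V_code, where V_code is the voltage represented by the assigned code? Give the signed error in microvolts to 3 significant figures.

The full-scale span is 0.765 − (-0.765) = 1.53 V. LSB = 1.53 V / 2^16 ≈ 23.35 µV.
(-0.39064483 − (-0.765)) / LSB = 0.37435517 × 65536/1.53 = 16035.1245. Nearest integer: k = 16035.
V_code = V_min + k × range/2^16 = -0.765 + 16035 × 1.53/65536 = -0.39064773560 V.
Error = V_in − V_code = -0.39064483 − (-0.39064773560) = +2.91 µV.

+2.91 µV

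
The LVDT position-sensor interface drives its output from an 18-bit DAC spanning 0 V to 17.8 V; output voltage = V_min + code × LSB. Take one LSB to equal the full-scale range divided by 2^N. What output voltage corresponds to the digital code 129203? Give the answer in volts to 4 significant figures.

Span = 17.8 V. LSB = 17.8 V / 2^18.
V_out = V_min + code × LSB = 0 V + 129203 × 17.8 V / 262144
      = 0 V + 8.77309 V = 8.77309 V.

8.773 V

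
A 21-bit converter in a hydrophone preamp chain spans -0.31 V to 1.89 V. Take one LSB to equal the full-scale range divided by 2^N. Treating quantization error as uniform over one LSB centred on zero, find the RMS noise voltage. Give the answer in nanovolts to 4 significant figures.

302.8 nV

The full-scale span is 1.89 − (-0.31) = 2.2 V.
One LSB is 2.2 V / 2097152 = 1.04904 µV.
For a uniform distribution on [−LSB/2, +LSB/2], V_rms = LSB/√12 = 1.04904 µV/3.4641 = 302.8 nV.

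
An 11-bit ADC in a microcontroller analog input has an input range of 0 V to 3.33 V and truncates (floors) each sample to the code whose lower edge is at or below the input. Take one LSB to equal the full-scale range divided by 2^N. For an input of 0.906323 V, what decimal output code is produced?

557

Range is 3.33 V. LSB = 3.33 V / 2^11 ≈ 1.626 mV.
code = ⌊(V_in − V_min)/LSB⌋ = ⌊(V_in − V_min) × 2^11 / range⌋
     = ⌊(0.906323 − (0)) × 2048 / 3.33⌋ = ⌊0.906323 × 2048/3.33⌋
     = ⌊557.402⌋ = 557.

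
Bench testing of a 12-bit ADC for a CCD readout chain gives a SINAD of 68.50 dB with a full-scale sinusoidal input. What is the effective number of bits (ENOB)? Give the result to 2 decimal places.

Inverting SNR = 6.02 N + 1.76: N_eff = (68.50 − 1.76)/6.02 = 11.0864.

11.09 bits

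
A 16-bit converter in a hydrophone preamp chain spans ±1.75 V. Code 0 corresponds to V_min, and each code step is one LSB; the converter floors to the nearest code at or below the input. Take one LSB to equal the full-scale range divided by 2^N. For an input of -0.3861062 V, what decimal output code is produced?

25538

Range = 1.75 − (-1.75) = 3.5 V. LSB = 3.5 V / 2^16 ≈ 53.41 µV.
(V_in − V_min) × 2^16/range = (-0.3861062 − (-1.75)) × 65536/3.5 = 25538.327.
Floor → code = 25538.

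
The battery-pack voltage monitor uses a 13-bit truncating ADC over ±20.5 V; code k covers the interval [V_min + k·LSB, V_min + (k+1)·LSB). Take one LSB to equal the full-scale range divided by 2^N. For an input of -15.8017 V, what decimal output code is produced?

Span: 20.5 V − (-20.5 V) = 41 V. LSB = 41 V / 2^13 ≈ 5.005 mV.
(V_in − V_min) × 2^13/range = (-15.8017 − (-20.5)) × 8192/41 = 938.743.
Floor → code = 938.

938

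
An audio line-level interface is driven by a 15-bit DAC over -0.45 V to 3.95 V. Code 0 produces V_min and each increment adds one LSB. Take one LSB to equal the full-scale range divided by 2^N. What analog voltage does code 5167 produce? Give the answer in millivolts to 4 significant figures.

243.8 mV

Full-scale range = 3.95 V − (-0.45 V) = 4.4 V. LSB = 4.4 V / 2^15.
V_out = V_min + code × LSB = -0.45 V + 5167 × 4.4 V / 32768
      = -0.45 V + 0.693811 V = 0.243811 V.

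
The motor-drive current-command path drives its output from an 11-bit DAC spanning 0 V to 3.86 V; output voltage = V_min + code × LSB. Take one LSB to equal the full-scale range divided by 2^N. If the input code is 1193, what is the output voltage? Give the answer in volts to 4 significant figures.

2.249 V

Span = 3.86 V. LSB = 3.86 V / 2^11.
V_out = V_min + code × LSB = 0 V + 1193 × 3.86 V / 2048
      = 0 V + 2.24853 V = 2.24853 V.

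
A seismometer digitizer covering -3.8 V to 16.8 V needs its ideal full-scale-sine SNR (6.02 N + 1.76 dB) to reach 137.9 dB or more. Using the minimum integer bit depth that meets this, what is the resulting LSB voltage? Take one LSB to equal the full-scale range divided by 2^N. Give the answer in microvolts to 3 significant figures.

Span: 16.8 V − (-3.8 V) = 20.6 V.
6.02 N + 1.76 ≥ 137.9 gives N ≥ 22.615, so the minimum integer is 23.
LSB = 20.6 V ÷ 2^23 = 20.6/8388608 V = 2.46 µV.

2.46 µV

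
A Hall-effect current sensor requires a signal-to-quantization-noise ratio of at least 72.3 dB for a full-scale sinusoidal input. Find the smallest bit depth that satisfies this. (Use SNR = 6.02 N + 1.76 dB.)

N ≥ (72.3 − 1.76)/6.02 = 11.718 → N_min = 12.

12 bits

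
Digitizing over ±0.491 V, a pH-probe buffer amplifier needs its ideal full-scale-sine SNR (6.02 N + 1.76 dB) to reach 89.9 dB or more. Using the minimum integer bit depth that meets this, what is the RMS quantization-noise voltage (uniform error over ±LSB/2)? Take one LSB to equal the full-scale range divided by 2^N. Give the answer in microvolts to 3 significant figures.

Span: 0.491 V − (-0.491 V) = 0.982 V.
6.02 N + 1.76 ≥ 89.9 gives N ≥ 14.641, so the minimum integer is 15.
One LSB is 0.982 V / 32768 = 29.968 µV.
V_rms = LSB/√12 = 8.65 µV.

8.65 µV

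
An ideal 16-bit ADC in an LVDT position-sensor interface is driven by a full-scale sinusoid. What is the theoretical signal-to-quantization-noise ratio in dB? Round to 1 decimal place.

98.1 dB

SNR = 6.02·16 + 1.76 = 98.08 dB.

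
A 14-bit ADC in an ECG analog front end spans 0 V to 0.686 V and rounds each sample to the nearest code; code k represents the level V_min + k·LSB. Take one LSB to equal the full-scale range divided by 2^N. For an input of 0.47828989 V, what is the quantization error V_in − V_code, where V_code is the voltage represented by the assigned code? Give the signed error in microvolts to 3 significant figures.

+7.54 µV

Span = 0.686 V. LSB = 0.686 V / 2^14 ≈ 41.87 µV.
Position in LSBs: (0.47828989 − (0)) × 16384/0.686 = 11423.1801; rounding gives k = 11423.
Reconstructed level: 0 + 11423 × 0.686/16384 V = 0.47828234863 V.
e = 0.47828989 − (0.47828234863) = +7.54 µV.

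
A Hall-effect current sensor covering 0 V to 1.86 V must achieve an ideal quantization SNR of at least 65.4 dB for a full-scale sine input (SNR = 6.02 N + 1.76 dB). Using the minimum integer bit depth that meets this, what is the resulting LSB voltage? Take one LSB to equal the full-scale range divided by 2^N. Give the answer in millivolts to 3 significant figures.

Full-scale range = 1.86 V.
Solving 6.02 N ≥ 65.4 − 1.76: N ≥ 10.571. Round up → N = 11.
LSB = 1.86 V / 2^11 = 0.908 mV.

0.908 mV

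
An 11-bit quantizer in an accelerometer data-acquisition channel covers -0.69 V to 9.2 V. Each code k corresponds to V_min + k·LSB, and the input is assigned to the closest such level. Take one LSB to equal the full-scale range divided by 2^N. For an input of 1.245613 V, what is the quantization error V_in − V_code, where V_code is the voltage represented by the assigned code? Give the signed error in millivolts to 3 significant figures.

Span: 9.2 V − (-0.69 V) = 9.89 V. LSB = 9.89 V / 2^11 ≈ 4.829 mV.
Position in LSBs: (1.245613 − (-0.69)) × 2048/9.89 = 400.8226; rounding gives k = 401.
Reconstructed level: -0.69 + 401 × 9.89/2048 V = 1.246469727 V.
V_in − V_code = 1.245613 − (1.246469727) = −0.857 mV.

−0.857 mV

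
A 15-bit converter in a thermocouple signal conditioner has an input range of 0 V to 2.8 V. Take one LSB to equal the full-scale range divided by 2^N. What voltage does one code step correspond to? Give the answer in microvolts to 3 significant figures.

85.4 µV

Full-scale range = 2.8 V.
There are 2^15 = 32768 steps.
Step size = 2.8/32768 V = 85.4 µV.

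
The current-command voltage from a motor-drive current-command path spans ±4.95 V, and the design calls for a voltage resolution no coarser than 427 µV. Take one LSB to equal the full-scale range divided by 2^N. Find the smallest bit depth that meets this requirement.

15 bits

Range = 4.95 − (-4.95) = 9.9 V.
Required number of levels: 9.9/427 µV = 23185; smallest N with 2^N ≥ that is 15.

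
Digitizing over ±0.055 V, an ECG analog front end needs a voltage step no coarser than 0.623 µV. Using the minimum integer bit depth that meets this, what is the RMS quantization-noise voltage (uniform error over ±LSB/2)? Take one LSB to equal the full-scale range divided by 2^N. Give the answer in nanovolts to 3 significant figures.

The full-scale span is 0.055 − (-0.055) = 0.11 V.
Levels needed ≥ 0.11/0.623 µV = 176600. 2^18 = 262144 suffices, so N_min = 18.
LSB = 0.11 V / 2^18 = 419.62 nV.
RMS noise = LSB/√12 = 121 nV.

121 nV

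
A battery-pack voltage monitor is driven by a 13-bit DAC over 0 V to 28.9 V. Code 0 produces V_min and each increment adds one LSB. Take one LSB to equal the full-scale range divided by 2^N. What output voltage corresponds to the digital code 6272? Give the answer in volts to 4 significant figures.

Range is 28.9 V. LSB = 28.9 V / 2^13.
Output = V_min + (6272/8192) × range = 0 + 0.765625 × 28.9 V
      = 0 + 22.1266 = 22.1266 V.

22.13 V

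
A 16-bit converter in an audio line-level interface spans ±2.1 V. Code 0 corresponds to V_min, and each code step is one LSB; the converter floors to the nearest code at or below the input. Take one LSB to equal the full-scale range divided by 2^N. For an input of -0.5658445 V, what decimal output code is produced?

23938

Full-scale range = 2.1 V − (-2.1 V) = 4.2 V. LSB = 4.2 V / 2^16 ≈ 64.09 µV.
V_in − V_min = -0.5658445 − (-2.1) = 1.5341555 V.
Divide by LSB: 1.5341555 × 65536/4.2 = 23938.6702.
Truncating gives code 23938.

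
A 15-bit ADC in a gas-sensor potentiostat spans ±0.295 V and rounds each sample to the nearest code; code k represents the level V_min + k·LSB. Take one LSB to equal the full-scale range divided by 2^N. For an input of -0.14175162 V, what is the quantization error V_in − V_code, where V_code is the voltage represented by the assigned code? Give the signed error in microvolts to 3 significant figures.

Full-scale range = 0.295 V − (-0.295 V) = 0.59 V. LSB = 0.59 V / 2^15 ≈ 18.01 µV.
(-0.14175162 − (-0.295)) / LSB = 0.15324838 × 32768/0.59 = 8511.2592. Nearest integer: k = 8511.
V_code = V_min + k × range/2^15 = -0.295 + 8511 × 0.59/32768 = -0.14175628662 V.
e = -0.14175162 − (-0.14175628662) = +4.67 µV.

+4.67 µV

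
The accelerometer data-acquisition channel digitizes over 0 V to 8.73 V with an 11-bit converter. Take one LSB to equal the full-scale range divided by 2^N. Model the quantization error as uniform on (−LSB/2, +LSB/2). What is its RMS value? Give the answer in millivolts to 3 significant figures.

V_FS = 8.73 V.
LSB = 8.73 V / 2^11 = 4.2627 mV.
V_rms = LSB/√12 = 4.2627 mV / √12 = 1.23 mV.

1.23 mV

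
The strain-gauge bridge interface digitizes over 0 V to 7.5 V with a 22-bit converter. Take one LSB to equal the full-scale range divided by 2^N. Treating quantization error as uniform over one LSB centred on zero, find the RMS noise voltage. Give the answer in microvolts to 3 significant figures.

0.516 µV

Full-scale range = 7.5 V.
LSB = 7.5 V / 2^22 = 1.7881 µV.
V_rms = LSB/√12 = 1.7881 µV / √12 = 0.516 µV.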